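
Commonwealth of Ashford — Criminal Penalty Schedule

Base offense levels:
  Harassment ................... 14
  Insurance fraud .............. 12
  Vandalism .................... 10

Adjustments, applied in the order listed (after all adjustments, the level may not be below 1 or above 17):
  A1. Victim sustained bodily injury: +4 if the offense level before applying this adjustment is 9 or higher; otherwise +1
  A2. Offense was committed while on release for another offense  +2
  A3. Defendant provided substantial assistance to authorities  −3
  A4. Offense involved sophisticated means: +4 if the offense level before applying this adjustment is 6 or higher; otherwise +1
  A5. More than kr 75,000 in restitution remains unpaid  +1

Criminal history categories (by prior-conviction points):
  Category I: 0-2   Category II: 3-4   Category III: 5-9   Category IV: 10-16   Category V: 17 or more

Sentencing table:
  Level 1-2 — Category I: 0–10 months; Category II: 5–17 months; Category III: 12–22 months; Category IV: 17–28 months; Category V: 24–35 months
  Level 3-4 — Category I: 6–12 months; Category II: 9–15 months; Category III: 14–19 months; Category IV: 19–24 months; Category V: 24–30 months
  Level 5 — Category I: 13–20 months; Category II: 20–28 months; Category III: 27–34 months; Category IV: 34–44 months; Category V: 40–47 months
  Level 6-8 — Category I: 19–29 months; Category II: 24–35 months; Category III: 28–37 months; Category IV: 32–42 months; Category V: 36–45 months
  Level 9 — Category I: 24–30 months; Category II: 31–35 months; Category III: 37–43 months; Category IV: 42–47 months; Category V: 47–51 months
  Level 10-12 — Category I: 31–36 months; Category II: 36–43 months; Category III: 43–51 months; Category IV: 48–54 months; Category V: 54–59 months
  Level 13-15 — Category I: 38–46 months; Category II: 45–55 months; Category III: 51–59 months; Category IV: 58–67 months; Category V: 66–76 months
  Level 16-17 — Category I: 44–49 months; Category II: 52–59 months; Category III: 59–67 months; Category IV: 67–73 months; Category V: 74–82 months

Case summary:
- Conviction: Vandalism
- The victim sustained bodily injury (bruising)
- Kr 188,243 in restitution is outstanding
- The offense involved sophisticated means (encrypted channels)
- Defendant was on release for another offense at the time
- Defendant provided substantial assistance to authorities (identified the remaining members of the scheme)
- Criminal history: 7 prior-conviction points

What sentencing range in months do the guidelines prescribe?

Base offense level for vandalism: 10.
A1 applies (level before this adjustment is 10 ≥ 9, so +4): 10 + 4 = 14.
A2 applies: 14 + 2 = 16.
A3 applies: 16 − 3 = 13.
A4 applies (level before this adjustment is 13 ≥ 6, so +4): 13 + 4 = 17.
A5 applies: 17 + 1 = 18.
Level 18 exceeds the maximum of 17; capped at 17.
Final offense level: 17.
Criminal history: 7 prior points → Category III (5-9).
Level 17 falls in the 16-17 band.
Grid: Level 16-17 × Category III = 59-67 months.

59-67 months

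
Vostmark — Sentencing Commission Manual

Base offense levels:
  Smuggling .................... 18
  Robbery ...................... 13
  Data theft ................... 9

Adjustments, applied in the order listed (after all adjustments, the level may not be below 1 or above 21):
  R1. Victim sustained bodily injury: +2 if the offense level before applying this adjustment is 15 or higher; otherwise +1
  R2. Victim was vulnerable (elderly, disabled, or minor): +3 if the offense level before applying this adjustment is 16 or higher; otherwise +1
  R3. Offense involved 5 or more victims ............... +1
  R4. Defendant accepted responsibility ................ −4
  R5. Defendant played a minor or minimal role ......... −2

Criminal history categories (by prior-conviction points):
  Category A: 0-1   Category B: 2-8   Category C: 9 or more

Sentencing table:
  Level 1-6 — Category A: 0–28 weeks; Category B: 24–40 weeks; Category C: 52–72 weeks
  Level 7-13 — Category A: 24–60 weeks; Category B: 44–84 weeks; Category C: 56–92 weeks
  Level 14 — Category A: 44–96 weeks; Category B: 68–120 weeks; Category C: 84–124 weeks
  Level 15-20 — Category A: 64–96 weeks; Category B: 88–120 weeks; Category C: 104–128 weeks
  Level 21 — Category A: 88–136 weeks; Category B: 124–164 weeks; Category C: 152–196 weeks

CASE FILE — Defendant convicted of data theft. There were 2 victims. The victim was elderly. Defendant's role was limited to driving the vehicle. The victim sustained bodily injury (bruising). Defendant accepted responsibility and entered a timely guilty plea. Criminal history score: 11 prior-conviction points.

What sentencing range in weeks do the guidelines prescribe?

Base offense level for data theft: 9.
R1 applies (level before this adjustment is 9 < 15, so +1): 9 + 1 = 10.
R2 applies (level before this adjustment is 10 < 16, so +1): 10 + 1 = 11.
R3 does not apply.
R4 applies: 11 − 4 = 7.
R5 applies: 7 − 2 = 5.
Final offense level: 5.
Criminal history: 11 prior points → Category C (9+).
Level 5 falls in the 1-6 band.
Grid: Level 1-6 × Category C = 52-72 weeks.

52-72 weeks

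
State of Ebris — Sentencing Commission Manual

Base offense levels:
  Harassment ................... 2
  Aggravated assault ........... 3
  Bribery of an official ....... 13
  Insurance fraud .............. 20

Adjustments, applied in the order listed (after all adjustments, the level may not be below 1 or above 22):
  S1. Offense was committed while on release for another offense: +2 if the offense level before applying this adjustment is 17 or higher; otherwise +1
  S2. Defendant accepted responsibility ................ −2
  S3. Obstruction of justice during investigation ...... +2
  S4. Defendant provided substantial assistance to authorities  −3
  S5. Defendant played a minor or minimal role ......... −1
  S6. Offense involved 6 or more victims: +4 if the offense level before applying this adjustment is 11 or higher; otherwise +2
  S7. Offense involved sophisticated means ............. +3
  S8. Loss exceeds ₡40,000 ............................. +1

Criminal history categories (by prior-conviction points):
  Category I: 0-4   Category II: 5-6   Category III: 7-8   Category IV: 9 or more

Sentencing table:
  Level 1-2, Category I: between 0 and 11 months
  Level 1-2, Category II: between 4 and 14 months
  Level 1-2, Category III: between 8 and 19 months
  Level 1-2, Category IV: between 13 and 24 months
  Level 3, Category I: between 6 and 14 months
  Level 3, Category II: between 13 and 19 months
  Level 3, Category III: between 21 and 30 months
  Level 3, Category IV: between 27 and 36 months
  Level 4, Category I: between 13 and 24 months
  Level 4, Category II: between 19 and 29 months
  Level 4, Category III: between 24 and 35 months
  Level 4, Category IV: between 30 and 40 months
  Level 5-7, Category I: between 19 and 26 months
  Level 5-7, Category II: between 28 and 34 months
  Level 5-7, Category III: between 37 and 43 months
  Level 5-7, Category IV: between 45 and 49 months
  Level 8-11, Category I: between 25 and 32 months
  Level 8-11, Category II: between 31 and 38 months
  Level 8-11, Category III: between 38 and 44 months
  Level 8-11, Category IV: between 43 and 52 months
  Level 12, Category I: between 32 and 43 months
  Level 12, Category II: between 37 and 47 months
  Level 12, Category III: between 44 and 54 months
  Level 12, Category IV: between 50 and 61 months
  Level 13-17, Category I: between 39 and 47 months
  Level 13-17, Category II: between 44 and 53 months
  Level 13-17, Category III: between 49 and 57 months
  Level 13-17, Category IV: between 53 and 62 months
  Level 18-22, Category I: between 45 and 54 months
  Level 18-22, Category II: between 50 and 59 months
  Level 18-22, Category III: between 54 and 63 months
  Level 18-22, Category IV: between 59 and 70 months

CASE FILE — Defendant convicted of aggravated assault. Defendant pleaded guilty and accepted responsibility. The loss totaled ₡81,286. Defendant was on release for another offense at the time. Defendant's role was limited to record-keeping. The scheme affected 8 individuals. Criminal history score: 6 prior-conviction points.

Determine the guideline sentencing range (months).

19-29 months

Base offense level for aggravated assault: 3.
S1 applies (level before this adjustment is 3 < 17, so +1): 3 + 1 = 4.
S2 applies: 4 − 2 = 2.
S3 does not apply.
S4 does not apply.
S5 applies: 2 − 1 = 1.
S6 applies (level before this adjustment is 1 < 11, so +2): 1 + 2 = 3.
S7 does not apply.
S8 applies: 3 + 1 = 4.
Final offense level: 4.
Criminal history: 6 prior points → Category II (5-6).
Level 4 falls in the 4 band.
Grid: Level 4 × Category II = 19-29 months.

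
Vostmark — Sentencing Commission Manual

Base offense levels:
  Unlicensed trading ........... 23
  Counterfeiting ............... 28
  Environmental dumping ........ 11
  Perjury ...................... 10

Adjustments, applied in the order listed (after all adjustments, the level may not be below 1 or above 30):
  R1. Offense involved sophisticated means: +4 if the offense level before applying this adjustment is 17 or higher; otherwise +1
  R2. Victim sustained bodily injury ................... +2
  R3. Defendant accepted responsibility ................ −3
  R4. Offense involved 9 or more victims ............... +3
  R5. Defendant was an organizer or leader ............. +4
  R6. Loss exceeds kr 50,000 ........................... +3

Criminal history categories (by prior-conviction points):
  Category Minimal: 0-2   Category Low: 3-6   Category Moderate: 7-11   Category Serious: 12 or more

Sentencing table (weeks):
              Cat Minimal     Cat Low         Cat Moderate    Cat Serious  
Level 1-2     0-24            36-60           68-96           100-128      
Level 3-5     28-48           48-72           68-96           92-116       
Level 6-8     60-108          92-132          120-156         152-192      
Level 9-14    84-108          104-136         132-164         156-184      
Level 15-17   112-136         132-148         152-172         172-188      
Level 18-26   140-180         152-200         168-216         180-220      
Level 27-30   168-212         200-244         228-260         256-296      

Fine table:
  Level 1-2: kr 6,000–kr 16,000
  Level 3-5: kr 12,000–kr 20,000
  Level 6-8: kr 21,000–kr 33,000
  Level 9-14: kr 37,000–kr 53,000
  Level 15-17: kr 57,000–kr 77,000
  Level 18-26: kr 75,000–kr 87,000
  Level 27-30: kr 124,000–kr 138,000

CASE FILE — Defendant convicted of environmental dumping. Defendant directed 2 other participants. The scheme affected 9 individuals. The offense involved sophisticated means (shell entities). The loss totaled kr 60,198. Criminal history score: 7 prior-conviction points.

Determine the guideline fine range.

kr 75,000–kr 87,000

Base offense level for environmental dumping: 11.
R1 applies (level before this adjustment is 11 < 17, so +1): 11 + 1 = 12.
R3 does not apply.
R4 applies: 12 + 3 = 15.
R5 applies: 15 + 4 = 19.
R6 applies: 19 + 3 = 22.
Final offense level: 22.
Level 22 falls in the 18-26 band.
Fine table: Level 18-26 → kr 75,000–kr 87,000.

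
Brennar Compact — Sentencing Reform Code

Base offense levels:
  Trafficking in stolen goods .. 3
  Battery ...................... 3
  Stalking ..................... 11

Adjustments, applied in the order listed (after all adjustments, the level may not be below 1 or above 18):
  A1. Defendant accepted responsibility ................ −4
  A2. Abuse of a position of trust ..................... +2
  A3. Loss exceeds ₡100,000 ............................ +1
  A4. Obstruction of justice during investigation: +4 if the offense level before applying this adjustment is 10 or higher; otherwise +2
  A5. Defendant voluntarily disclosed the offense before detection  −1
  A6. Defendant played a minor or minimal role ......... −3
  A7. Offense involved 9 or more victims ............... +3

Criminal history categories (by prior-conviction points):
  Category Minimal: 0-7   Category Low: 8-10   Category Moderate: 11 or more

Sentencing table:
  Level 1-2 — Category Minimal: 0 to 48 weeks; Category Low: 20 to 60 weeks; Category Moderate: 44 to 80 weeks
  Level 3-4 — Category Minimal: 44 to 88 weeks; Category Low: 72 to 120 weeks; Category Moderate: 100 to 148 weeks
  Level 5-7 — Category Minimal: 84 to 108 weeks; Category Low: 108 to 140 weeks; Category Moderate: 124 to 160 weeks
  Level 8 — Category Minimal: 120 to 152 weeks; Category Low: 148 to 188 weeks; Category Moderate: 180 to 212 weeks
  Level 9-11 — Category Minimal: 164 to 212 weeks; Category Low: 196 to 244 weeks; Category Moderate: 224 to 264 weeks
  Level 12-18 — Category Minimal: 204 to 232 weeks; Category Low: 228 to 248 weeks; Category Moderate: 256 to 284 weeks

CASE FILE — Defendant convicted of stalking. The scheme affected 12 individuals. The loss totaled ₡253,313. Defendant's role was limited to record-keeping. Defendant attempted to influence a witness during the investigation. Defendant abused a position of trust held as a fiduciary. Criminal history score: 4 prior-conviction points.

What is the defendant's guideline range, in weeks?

Base offense level for stalking: 11.
A2 applies: 11 + 2 = 13.
A3 applies: 13 + 1 = 14.
A4 applies (level before this adjustment is 14 ≥ 10, so +4): 14 + 4 = 18.
A5 does not apply.
A6 applies: 18 − 3 = 15.
A7 applies: 15 + 3 = 18.
Final offense level: 18.
Criminal history: 4 prior points → Category Minimal (0-7).
Level 18 falls in the 12-18 band.
Grid: Level 12-18 × Category Minimal = 204-232 weeks.

204-232 weeks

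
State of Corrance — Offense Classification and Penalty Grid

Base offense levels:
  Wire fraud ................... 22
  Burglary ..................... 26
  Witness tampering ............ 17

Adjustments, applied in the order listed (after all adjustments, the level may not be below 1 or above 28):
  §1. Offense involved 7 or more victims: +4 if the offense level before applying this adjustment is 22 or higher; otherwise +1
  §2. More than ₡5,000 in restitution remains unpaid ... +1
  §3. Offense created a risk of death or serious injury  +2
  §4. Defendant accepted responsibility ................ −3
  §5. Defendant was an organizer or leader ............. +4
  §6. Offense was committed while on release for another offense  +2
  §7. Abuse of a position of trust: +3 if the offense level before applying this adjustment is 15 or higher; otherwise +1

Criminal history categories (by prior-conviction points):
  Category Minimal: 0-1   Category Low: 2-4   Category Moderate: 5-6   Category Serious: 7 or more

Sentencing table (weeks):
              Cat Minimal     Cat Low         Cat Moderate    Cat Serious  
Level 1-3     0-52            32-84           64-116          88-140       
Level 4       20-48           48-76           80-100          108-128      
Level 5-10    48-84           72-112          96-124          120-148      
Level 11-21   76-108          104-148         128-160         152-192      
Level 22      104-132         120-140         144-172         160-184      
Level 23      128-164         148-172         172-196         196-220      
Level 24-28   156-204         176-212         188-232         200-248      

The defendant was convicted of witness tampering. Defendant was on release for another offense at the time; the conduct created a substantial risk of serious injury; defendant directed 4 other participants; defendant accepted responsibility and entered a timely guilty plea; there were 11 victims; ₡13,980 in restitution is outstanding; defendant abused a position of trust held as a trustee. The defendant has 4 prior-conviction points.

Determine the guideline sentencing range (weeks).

Base offense level for witness tampering: 17.
§1 applies (level before this adjustment is 17 < 22, so +1): 17 + 1 = 18.
§2 applies: 18 + 1 = 19.
§3 applies: 19 + 2 = 21.
§4 applies: 21 − 3 = 18.
§5 applies: 18 + 4 = 22.
§6 applies: 22 + 2 = 24.
§7 applies (level before this adjustment is 24 ≥ 15, so +3): 24 + 3 = 27.
Final offense level: 27.
Criminal history: 4 prior points → Category Low (2-4).
Level 27 falls in the 24-28 band.
Grid: Level 24-28 × Category Low = 176-212 weeks.

176-212 weeks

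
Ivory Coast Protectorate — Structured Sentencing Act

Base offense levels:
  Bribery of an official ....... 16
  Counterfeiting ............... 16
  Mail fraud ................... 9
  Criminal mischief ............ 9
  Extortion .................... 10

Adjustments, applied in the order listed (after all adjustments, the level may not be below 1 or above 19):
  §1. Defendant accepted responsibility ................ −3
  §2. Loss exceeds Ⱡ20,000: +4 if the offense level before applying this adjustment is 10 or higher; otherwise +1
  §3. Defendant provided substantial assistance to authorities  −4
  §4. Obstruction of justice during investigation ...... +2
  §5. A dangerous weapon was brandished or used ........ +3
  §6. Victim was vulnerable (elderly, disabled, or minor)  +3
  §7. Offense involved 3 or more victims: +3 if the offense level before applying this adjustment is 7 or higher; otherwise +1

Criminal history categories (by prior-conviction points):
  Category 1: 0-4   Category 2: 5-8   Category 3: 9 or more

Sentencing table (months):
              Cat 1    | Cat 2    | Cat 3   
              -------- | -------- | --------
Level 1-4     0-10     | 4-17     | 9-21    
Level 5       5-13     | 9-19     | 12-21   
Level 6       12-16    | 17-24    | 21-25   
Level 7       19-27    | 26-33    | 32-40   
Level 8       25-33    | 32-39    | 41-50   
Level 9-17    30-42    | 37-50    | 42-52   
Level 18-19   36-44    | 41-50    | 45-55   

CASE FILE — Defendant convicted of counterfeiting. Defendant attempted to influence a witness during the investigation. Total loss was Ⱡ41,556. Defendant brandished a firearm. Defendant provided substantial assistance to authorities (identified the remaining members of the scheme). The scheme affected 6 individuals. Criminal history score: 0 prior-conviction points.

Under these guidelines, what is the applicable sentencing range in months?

36-44 months

Base offense level for counterfeiting: 16.
§2 applies (level before this adjustment is 16 ≥ 10, so +4): 16 + 4 = 20.
§3 applies: 20 − 4 = 16.
§4 applies: 16 + 2 = 18.
§5 applies: 18 + 3 = 21.
§7 applies (level before this adjustment is 21 ≥ 7, so +3): 21 + 3 = 24.
Level 24 exceeds the maximum of 19; capped at 19.
Final offense level: 19.
Criminal history: 0 prior points → Category 1 (0-4).
Level 19 falls in the 18-19 band.
Grid: Level 18-19 × Category 1 = 36-44 months.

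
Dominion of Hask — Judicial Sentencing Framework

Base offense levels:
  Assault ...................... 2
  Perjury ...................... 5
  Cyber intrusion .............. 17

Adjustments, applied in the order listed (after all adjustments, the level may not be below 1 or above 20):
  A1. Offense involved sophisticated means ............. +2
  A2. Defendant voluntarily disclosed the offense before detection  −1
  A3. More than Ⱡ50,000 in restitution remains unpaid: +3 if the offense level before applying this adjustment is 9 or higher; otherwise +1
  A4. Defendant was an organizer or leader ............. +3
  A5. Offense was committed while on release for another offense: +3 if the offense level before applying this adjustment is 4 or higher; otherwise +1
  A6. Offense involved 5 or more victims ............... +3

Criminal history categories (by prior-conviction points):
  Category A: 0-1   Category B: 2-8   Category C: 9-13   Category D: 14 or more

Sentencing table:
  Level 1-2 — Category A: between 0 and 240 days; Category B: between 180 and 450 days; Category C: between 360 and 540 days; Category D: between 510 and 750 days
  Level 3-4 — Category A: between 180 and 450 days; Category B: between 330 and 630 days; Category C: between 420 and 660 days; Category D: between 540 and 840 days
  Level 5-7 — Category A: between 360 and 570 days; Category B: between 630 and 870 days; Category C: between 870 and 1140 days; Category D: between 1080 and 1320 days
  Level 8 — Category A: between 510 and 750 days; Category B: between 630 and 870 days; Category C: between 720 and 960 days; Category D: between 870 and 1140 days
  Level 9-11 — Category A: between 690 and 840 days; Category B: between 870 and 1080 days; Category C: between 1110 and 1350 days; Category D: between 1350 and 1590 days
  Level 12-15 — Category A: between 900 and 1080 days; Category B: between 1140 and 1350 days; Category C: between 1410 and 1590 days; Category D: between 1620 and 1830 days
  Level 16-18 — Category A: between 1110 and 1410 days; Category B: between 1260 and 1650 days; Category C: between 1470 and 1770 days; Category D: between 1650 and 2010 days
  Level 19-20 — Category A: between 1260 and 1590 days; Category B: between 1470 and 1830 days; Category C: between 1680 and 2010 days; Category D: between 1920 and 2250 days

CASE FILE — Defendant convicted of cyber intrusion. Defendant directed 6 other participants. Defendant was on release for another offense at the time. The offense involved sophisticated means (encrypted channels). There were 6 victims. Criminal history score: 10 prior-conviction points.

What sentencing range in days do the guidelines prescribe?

1680-2010 days

Base offense level for cyber intrusion: 17.
A1 applies: 17 + 2 = 19.
A2 does not apply.
A3 does not apply.
A4 applies: 19 + 3 = 22.
A5 applies (level before this adjustment is 22 ≥ 4, so +3): 22 + 3 = 25.
A6 applies: 25 + 3 = 28.
Level 28 exceeds the maximum of 20; capped at 20.
Final offense level: 20.
Criminal history: 10 prior points → Category C (9-13).
Level 20 falls in the 19-20 band.
Grid: Level 19-20 × Category C = 1680-2010 days.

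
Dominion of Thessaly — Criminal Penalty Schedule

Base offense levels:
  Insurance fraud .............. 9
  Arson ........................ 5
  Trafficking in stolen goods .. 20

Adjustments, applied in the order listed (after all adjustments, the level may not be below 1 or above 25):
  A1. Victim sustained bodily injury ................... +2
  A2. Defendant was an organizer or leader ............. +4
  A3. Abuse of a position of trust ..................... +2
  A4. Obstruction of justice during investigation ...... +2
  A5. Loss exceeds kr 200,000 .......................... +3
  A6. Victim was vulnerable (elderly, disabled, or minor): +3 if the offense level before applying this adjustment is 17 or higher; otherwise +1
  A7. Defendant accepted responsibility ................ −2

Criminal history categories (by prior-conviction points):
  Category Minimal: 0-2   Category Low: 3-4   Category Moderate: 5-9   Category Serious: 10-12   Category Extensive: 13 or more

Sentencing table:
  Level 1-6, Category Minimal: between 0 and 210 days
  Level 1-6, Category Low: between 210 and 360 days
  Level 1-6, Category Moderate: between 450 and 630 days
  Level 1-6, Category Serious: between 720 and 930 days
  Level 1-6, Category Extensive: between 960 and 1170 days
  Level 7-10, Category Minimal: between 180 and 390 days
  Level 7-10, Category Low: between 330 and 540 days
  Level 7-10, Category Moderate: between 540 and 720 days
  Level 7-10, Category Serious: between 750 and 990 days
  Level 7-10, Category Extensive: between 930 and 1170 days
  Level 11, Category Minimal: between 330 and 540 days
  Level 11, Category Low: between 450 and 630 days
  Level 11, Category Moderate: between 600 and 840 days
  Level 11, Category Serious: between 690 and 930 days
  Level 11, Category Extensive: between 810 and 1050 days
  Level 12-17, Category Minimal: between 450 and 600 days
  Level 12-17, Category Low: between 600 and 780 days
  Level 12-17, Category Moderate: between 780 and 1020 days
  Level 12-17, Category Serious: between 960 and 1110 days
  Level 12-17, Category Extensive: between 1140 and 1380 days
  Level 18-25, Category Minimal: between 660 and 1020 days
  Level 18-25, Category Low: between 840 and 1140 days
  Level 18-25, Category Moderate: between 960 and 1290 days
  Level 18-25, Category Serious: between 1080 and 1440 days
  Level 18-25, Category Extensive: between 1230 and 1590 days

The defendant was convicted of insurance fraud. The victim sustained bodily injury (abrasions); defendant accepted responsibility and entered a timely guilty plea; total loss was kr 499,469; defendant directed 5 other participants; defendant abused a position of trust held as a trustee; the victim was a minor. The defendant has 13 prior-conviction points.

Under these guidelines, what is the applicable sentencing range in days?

Base offense level for insurance fraud: 9.
A1 applies: 9 + 2 = 11.
A2 applies: 11 + 4 = 15.
A3 applies: 15 + 2 = 17.
A4 does not apply.
A5 applies: 17 + 3 = 20.
A6 applies (level before this adjustment is 20 ≥ 17, so +3): 20 + 3 = 23.
A7 applies: 23 − 2 = 21.
Final offense level: 21.
Criminal history: 13 prior points → Category Extensive (13+).
Level 21 falls in the 18-25 band.
Grid: Level 18-25 × Category Extensive = 1230-1590 days.

1230-1590 days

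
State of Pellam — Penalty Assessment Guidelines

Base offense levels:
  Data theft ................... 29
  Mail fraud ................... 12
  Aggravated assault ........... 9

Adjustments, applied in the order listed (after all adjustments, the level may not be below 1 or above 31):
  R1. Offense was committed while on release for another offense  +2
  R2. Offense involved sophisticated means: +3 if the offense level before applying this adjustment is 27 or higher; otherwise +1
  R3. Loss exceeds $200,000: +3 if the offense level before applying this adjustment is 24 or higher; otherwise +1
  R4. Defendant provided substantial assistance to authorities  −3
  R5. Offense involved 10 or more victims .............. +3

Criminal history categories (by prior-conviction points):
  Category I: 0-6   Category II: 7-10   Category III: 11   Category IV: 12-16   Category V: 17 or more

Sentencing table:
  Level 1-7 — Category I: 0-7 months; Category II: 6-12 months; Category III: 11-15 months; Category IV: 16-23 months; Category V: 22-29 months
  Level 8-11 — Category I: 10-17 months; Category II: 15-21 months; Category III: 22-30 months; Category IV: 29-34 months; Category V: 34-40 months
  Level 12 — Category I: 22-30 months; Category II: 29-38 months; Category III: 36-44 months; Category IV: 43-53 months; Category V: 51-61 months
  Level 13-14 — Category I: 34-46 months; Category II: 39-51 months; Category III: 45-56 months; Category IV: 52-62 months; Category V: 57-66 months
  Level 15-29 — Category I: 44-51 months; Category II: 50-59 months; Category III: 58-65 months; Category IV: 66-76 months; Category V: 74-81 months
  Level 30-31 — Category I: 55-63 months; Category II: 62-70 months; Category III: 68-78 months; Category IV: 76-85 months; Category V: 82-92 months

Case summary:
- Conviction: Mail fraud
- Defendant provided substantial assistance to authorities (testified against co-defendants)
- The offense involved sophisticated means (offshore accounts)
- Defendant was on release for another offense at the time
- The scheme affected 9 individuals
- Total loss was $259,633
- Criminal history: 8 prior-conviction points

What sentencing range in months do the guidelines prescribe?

Base offense level for mail fraud: 12.
R1 applies: 12 + 2 = 14.
R2 applies (level before this adjustment is 14 < 27, so +1): 14 + 1 = 15.
R3 applies (level before this adjustment is 15 < 24, so +1): 15 + 1 = 16.
R4 applies: 16 − 3 = 13.
R5 does not apply.
Final offense level: 13.
Criminal history: 8 prior points → Category II (7-10).
Level 13 falls in the 13-14 band.
Grid: Level 13-14 × Category II = 39-51 months.

39-51 months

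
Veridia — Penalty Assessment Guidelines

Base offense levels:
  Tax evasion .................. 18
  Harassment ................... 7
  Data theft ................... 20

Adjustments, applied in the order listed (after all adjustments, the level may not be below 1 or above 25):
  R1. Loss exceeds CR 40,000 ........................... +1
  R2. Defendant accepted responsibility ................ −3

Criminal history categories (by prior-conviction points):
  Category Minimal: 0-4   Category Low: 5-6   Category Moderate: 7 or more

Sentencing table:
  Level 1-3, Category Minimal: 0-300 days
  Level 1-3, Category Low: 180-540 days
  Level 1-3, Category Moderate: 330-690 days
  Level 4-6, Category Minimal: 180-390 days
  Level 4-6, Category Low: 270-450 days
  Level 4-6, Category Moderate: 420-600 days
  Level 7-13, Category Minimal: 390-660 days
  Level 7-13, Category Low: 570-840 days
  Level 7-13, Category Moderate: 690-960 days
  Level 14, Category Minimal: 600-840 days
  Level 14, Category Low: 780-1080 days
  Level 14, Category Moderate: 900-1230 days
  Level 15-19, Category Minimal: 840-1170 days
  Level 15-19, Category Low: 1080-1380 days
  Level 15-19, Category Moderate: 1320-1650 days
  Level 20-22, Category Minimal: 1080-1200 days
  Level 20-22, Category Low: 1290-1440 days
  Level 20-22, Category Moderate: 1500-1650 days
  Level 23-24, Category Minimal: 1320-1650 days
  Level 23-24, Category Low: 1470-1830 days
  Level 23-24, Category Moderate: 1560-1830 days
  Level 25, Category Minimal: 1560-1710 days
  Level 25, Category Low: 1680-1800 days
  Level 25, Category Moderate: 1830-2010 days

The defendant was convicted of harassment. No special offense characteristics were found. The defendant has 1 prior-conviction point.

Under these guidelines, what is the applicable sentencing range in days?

Base offense level for harassment: 7.
Final offense level: 7.
Criminal history: 1 prior point → Category Minimal (0-4).
Level 7 falls in the 7-13 band.
Grid: Level 7-13 × Category Minimal = 390-660 days.

390-660 days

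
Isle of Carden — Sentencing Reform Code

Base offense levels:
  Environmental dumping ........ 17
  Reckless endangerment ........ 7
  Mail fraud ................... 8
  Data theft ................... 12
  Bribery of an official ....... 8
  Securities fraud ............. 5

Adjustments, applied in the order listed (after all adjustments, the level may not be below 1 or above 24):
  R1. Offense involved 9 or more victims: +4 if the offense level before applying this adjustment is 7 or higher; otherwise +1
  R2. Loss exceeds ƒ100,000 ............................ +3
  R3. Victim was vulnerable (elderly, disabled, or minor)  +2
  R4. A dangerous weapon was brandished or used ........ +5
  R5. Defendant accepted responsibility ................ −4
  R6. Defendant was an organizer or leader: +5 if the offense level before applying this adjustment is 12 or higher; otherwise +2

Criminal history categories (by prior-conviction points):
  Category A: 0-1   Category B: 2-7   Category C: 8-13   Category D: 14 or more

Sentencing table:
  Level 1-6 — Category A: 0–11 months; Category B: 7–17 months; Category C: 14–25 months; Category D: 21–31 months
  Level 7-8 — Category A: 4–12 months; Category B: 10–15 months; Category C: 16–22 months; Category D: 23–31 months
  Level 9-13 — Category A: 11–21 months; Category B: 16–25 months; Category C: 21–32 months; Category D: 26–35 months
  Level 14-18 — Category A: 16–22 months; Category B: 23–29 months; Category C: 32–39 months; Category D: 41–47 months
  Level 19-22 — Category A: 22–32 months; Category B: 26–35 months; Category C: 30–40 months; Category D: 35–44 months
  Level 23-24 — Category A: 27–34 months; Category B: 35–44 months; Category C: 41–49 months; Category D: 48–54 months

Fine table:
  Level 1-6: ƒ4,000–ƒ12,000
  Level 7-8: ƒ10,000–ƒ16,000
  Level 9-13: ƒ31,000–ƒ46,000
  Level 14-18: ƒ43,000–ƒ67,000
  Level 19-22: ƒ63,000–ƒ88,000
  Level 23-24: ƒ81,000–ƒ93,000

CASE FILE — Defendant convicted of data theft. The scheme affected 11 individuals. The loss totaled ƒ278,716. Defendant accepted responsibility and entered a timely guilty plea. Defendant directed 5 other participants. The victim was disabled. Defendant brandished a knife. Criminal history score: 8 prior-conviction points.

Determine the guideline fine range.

ƒ81,000–ƒ93,000

Base offense level for data theft: 12.
R1 applies (level before this adjustment is 12 ≥ 7, so +4): 12 + 4 = 16.
R2 applies: 16 + 3 = 19.
R3 applies: 19 + 2 = 21.
R4 applies: 21 + 5 = 26.
R5 applies: 26 − 4 = 22.
R6 applies (level before this adjustment is 22 ≥ 12, so +5): 22 + 5 = 27.
Level 27 exceeds the maximum of 24; capped at 24.
Final offense level: 24.
Level 24 falls in the 23-24 band.
Fine table: Level 23-24 → ƒ81,000–ƒ93,000.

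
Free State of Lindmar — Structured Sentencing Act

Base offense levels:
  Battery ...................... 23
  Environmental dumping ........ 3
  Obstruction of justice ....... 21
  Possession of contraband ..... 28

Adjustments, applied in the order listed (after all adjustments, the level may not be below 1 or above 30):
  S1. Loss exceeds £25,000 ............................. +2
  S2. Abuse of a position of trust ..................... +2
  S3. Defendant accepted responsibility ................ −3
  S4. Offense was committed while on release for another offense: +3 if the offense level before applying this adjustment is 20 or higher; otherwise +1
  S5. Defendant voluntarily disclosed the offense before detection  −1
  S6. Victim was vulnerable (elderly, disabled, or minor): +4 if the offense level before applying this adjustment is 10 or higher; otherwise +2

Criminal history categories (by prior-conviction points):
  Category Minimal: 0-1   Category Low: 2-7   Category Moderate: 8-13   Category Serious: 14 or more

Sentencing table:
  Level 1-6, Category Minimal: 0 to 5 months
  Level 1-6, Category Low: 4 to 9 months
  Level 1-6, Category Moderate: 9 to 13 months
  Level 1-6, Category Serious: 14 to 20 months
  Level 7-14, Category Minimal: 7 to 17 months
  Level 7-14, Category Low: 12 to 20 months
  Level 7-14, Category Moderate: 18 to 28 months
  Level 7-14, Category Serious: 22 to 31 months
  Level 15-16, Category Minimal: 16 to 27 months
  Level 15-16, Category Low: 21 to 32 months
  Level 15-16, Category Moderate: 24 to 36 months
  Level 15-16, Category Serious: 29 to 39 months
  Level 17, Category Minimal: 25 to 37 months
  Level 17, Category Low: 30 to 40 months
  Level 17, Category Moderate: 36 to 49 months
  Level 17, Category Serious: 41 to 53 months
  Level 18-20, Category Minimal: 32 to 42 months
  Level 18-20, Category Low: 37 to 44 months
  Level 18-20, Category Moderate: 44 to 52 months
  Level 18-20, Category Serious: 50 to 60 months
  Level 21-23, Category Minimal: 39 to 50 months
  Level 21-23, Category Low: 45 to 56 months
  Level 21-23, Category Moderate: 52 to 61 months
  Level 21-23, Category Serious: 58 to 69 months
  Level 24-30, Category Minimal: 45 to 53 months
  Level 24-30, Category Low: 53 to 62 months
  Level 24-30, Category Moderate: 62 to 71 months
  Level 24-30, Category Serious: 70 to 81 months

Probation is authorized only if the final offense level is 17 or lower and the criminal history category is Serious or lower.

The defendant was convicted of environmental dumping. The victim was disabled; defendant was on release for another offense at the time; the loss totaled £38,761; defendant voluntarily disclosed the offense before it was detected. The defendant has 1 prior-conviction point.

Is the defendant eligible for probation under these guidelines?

Yes

Base offense level for environmental dumping: 3.
S1 applies: 3 + 2 = 5.
S2 does not apply.
S3 does not apply.
S4 applies (level before this adjustment is 5 < 20, so +1): 5 + 1 = 6.
S5 applies: 6 − 1 = 5.
S6 applies (level before this adjustment is 5 < 10, so +2): 5 + 2 = 7.
Final offense level: 7.
Criminal history: 1 prior point → Category Minimal (0-1).
Level 7 falls in the 7-14 band.
Grid: Level 7-14 × Category Minimal = 7-17 months.
Probation check: level 7 ≤ 17 and category Minimal ≤ Serious → eligible.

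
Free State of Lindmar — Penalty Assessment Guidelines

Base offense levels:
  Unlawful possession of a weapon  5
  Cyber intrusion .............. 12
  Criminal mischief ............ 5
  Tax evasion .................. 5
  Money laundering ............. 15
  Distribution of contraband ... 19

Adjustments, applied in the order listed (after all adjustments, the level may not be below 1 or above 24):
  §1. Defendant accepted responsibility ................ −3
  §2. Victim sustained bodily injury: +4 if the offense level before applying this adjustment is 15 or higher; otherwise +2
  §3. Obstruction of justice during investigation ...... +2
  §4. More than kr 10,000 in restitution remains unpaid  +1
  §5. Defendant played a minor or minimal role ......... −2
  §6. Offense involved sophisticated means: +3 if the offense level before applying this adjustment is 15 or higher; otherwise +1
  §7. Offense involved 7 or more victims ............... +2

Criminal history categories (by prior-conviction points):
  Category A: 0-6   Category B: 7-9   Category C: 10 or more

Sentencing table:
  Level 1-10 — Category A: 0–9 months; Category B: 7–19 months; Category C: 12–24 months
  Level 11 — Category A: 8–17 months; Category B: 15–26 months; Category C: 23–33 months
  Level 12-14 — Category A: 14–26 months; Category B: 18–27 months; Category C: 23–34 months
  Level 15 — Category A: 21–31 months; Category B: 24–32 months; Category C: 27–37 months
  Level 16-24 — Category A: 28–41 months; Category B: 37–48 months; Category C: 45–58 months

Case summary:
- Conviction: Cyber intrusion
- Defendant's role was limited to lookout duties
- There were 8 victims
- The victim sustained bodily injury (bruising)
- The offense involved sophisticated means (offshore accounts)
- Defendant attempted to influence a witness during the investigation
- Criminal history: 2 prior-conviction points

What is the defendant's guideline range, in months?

Base offense level for cyber intrusion: 12.
§1 does not apply.
§2 applies (level before this adjustment is 12 < 15, so +2): 12 + 2 = 14.
§3 applies: 14 + 2 = 16.
§4 does not apply.
§5 applies: 16 − 2 = 14.
§6 applies (level before this adjustment is 14 < 15, so +1): 14 + 1 = 15.
§7 applies: 15 + 2 = 17.
Final offense level: 17.
Criminal history: 2 prior points → Category A (0-6).
Level 17 falls in the 16-24 band.
Grid: Level 16-24 × Category A = 28-41 months.

28-41 months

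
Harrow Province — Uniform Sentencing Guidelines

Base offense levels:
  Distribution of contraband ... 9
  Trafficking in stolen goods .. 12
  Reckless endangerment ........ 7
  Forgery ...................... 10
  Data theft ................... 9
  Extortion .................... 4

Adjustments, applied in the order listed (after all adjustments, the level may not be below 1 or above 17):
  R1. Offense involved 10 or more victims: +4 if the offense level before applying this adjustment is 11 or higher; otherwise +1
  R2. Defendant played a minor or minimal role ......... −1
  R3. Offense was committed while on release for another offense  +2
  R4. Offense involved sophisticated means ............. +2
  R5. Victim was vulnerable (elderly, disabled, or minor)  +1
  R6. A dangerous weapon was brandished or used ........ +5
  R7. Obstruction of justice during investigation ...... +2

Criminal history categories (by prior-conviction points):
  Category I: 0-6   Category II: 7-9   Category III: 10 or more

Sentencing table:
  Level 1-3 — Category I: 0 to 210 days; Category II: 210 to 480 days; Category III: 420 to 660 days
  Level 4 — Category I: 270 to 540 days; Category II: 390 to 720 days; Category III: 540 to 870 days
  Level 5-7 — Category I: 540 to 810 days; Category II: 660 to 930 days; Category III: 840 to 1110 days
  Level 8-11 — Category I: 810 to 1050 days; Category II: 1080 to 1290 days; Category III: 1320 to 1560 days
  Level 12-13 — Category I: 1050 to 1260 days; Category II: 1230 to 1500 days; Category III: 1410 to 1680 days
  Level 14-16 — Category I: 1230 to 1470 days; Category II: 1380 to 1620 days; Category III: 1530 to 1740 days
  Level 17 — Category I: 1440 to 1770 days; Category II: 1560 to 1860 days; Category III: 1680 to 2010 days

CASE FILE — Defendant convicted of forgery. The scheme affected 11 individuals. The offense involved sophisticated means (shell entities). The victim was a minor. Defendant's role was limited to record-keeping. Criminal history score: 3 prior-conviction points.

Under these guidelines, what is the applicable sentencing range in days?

Base offense level for forgery: 10.
R1 applies (level before this adjustment is 10 < 11, so +1): 10 + 1 = 11.
R2 applies: 11 − 1 = 10.
R4 applies: 10 + 2 = 12.
R5 applies: 12 + 1 = 13.
R6 does not apply.
Final offense level: 13.
Criminal history: 3 prior points → Category I (0-6).
Level 13 falls in the 12-13 band.
Grid: Level 12-13 × Category I = 1050-1260 days.

1050-1260 days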